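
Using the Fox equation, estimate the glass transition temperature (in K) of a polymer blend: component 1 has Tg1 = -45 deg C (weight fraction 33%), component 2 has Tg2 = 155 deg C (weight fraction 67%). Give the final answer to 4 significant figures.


1/Tg = w1/Tg1 + w2/Tg2 (in Kelvin)
Tg1 = 228.15 K, Tg2 = 428.15 K
1/Tg = 0.33/228.15 + 0.67/428.15
Tg = 332.1 K


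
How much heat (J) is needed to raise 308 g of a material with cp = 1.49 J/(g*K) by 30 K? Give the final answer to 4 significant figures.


Q = m * cp * dT
Q = 308 * 1.49 * 30
Q = 13770 J


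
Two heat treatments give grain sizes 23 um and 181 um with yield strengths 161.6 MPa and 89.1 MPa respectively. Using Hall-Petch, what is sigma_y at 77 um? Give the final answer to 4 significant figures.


sigma_y = sigma0 + k / sqrt(d)
1/sqrt(d1) = 1/sqrt(2.3e-05) = 208.514;  1/sqrt(d2) = 74.3294
k = (sigma1 - sigma2) / (1/sqrt(d1) - 1/sqrt(d2)) = (161.6 - 89.1) / (208.514 - 74.3294) = 0.540299 MPa*m^0.5
sigma0 = sigma1 - k/sqrt(d1) = 161.6 - 0.540299*208.514 = 48.9399 MPa
sigma_y(d3) = 48.9399 + 0.540299 / sqrt(7.7e-05) = 110.5 MPa


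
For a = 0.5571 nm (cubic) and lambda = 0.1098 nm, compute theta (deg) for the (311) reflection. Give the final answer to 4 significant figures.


d = a / sqrt(h^2+k^2+l^2)
d = 0.5571 / sqrt(11) = 0.167972 nm
lambda = 2*d*sin(theta)  =>  sin(theta) = lambda / (2*d)
sin(theta) = 0.1098 / (2 * 0.167972) = 0.32684
theta = 19.08 deg


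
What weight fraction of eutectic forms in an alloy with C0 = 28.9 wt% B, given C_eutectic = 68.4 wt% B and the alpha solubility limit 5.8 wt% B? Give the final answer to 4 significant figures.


f_primary = (C_e - C0) / (C_e - C_alpha_max)
f_primary = (68.4 - 28.9) / (68.4 - 5.8)
f_primary = 0.63099
f_eutectic = 1 - 0.63099 = 0.369


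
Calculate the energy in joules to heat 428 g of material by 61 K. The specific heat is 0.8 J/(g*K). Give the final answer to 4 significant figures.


Q = m * cp * dT
Q = 428 * 0.8 * 61
Q = 20890 J


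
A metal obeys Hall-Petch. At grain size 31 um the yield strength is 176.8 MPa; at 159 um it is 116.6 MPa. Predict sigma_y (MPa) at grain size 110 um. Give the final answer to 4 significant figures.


sigma_y = sigma0 + k / sqrt(d)
1/sqrt(d1) = 1/sqrt(3.1e-05) = 179.605;  1/sqrt(d2) = 79.3052
k = (sigma1 - sigma2) / (1/sqrt(d1) - 1/sqrt(d2)) = (176.8 - 116.6) / (179.605 - 79.3052) = 0.600199 MPa*m^0.5
sigma0 = sigma1 - k/sqrt(d1) = 176.8 - 0.600199*179.605 = 69.0012 MPa
sigma_y(d3) = 69.0012 + 0.600199 / sqrt(1.1e-04) = 126.2 MPa


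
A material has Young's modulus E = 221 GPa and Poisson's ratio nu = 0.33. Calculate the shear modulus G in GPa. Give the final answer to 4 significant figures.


G = E / (2*(1+nu))
G = 221 / (2*(1+0.33))
G = 83.08 GPa


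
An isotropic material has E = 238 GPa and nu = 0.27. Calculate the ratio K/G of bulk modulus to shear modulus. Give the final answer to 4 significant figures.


G = E / (2*(1+nu))
G = 238 / (2*(1+0.27)) = 93.7008 GPa
K = E / (3*(1-2*nu))
K = 238 / (3*(1-2*0.27)) = 172.464 GPa
K/G = 172.464 / 93.7008 = 1.841


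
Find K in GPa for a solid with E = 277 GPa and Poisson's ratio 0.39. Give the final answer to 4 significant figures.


K = E / (3*(1-2*nu))
K = 277 / (3*(1-2*0.39))
K = 419.7 GPa


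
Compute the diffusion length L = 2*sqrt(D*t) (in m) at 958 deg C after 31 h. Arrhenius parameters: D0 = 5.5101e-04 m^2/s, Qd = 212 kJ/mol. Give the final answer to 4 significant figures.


Step 1: D = D0 * exp(-Qd/(R*T))
T = 1231.15 K
D = 5.5101e-04 * exp(-212e3 / (8.314 * 1231.15)) = 5.57443e-13 m^2/s
Step 2: L = 2*sqrt(D*t)
t = 31 h = 111600 s
L = 2*sqrt(5.57443e-13 * 111600) = 4.988e-04 m


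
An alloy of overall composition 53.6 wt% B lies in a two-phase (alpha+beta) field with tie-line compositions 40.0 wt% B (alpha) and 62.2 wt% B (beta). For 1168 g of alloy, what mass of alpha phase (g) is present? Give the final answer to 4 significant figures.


f_alpha = (C_beta - C0) / (C_beta - C_alpha)
f_alpha = (62.2 - 53.6) / (62.2 - 40.0) = 0.387387
m_alpha = f_alpha * m_total = 0.387387 * 1168 = 452.5 g


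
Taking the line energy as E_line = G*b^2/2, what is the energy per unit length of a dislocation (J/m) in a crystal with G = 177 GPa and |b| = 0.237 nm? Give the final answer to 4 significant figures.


E = G*b^2/2
b = 0.237 nm = 2.37e-10 m
G = 177 GPa = 1.77e+11 Pa
E = 0.5 * 1.77e+11 * (2.37e-10)^2
E = 4.971e-09 J/m


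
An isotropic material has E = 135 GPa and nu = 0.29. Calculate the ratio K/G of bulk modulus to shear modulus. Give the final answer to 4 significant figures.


G = E / (2*(1+nu))
G = 135 / (2*(1+0.29)) = 52.3256 GPa
K = E / (3*(1-2*nu))
K = 135 / (3*(1-2*0.29)) = 107.143 GPa
K/G = 107.143 / 52.3256 = 2.048


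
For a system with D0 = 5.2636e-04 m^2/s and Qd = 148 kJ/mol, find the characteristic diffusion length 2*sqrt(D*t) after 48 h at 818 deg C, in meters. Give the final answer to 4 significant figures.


Step 1: D = D0 * exp(-Qd/(R*T))
T = 1091.15 K
D = 5.2636e-04 * exp(-148e3 / (8.314 * 1091.15)) = 4.32606e-11 m^2/s
Step 2: L = 2*sqrt(D*t)
t = 48 h = 172800 s
L = 2*sqrt(4.32606e-11 * 172800) = 5.468e-03 m


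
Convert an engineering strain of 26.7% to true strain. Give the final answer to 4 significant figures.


epsilon_true = ln(1 + epsilon_eng)
epsilon_true = ln(1 + 0.267)
epsilon_true = 0.2367


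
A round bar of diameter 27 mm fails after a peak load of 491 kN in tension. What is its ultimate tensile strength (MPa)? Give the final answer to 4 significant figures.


A0 = pi*(d/2)^2 = pi*(27/2)^2 = 572.555 mm^2
UTS = F_max / A0 = 491*1000 / 572.555
UTS = 857.6 MPa


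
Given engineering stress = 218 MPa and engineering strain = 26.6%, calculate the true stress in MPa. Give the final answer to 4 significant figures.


sigma_true = sigma_eng * (1 + epsilon_eng)
sigma_true = 218 * (1 + 0.266)
sigma_true = 276 MPa


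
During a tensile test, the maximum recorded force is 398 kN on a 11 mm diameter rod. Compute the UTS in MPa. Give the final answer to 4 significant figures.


A0 = pi*(d/2)^2 = pi*(11/2)^2 = 95.0332 mm^2
UTS = F_max / A0 = 398*1000 / 95.0332
UTS = 4188 MPa


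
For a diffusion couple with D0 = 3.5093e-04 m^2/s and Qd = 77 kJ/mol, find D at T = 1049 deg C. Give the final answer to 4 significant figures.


D = D0 * exp(-Qd / (R*T))
T = 1322.15 K
D = 3.5093e-04 * exp(-77e3 / (8.314 * 1322.15))
D = 3.185e-07 m^2/s


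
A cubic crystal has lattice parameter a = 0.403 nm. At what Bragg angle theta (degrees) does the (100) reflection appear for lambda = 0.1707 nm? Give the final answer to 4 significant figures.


d = a / sqrt(h^2+k^2+l^2)
d = 0.403 / sqrt(1) = 0.403 nm
lambda = 2*d*sin(theta)  =>  sin(theta) = lambda / (2*d)
sin(theta) = 0.1707 / (2 * 0.403) = 0.211787
theta = 12.23 deg


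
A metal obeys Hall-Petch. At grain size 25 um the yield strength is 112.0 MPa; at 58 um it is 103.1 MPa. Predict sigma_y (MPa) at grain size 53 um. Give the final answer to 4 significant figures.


sigma_y = sigma0 + k / sqrt(d)
1/sqrt(d1) = 1/sqrt(2.5e-05) = 200;  1/sqrt(d2) = 131.306
k = (sigma1 - sigma2) / (1/sqrt(d1) - 1/sqrt(d2)) = (112.0 - 103.1) / (200 - 131.306) = 0.129561 MPa*m^0.5
sigma0 = sigma1 - k/sqrt(d1) = 112.0 - 0.129561*200 = 86.0878 MPa
sigma_y(d3) = 86.0878 + 0.129561 / sqrt(5.3e-05) = 103.9 MPa


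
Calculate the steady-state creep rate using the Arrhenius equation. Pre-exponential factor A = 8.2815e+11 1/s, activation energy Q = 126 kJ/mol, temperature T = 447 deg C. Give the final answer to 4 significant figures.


rate = A * exp(-Q / (R*T))
T = 447 + 273.15 = 720.15 K
rate = 8.2815e+11 * exp(-126e3 / (8.314 * 720.15))
rate = 600.6 1/s


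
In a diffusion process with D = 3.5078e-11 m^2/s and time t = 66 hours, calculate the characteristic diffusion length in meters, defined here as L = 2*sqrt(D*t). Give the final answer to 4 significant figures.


t = 66 hr = 237600 s
Diffusion length = 2*sqrt(D*t)
= 2*sqrt(3.5078e-11 * 237600)
= 5.774e-03 m


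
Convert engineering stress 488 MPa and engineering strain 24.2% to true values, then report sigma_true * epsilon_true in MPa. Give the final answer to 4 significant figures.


sigma_true = sigma_eng * (1 + epsilon_eng)
sigma_true = 488 * (1 + 0.242) = 606.096 MPa
epsilon_true = ln(1 + epsilon_eng)
epsilon_true = ln(1 + 0.242) = 0.216723
sigma_true * epsilon_true = 606.096 * 0.216723 = 131.4 MPa


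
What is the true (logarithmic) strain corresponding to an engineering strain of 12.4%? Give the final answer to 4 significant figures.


epsilon_true = ln(1 + epsilon_eng)
epsilon_true = ln(1 + 0.124)
epsilon_true = 0.1169


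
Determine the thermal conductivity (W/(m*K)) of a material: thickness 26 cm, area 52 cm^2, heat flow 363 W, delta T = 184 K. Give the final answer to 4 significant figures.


k = Q*L / (A*dT)
L = 0.26 m, A = 5.2e-03 m^2
k = 363 * 0.26 / (5.2e-03 * 184)
k = 98.64 W/(m*K)


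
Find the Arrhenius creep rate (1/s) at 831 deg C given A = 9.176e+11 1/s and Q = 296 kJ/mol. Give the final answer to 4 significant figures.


rate = A * exp(-Q / (R*T))
T = 831 + 273.15 = 1104.15 K
rate = 9.176e+11 * exp(-296e3 / (8.314 * 1104.15))
rate = 9.101e-03 1/s


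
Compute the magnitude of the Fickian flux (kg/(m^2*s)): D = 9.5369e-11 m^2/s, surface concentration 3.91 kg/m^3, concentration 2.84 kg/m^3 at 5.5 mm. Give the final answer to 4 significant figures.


J = -D * (dC/dx) = D * (C1 - C2) / dx
J = 9.5369e-11 * (3.91 - 2.84) / 5.5e-03
J = 1.855e-08 kg/(m^2*s)


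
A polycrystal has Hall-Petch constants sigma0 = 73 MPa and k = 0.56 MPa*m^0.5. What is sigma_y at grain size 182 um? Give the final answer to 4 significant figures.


sigma_y = sigma0 + k / sqrt(d)
d = 182 um = 1.82e-04 m
sigma_y = 73 + 0.56 / sqrt(1.82e-04)
sigma_y = 114.5 MPa


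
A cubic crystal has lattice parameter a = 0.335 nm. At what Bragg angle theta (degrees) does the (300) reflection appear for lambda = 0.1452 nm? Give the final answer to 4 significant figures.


d = a / sqrt(h^2+k^2+l^2)
d = 0.335 / sqrt(9) = 0.111667 nm
lambda = 2*d*sin(theta)  =>  sin(theta) = lambda / (2*d)
sin(theta) = 0.1452 / (2 * 0.111667) = 0.650149
theta = 40.55 deg


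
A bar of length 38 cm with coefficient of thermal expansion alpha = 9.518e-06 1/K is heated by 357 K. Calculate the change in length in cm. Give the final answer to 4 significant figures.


dL = L0 * alpha * dT
dL = 38 * 9.518e-06 * 357
dL = 0.1291 cm


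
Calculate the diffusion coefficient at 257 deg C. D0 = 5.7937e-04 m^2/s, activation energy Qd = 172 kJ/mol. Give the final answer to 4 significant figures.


D = D0 * exp(-Qd / (R*T))
T = 530.15 K
D = 5.7937e-04 * exp(-172e3 / (8.314 * 530.15))
D = 6.539e-21 m^2/s


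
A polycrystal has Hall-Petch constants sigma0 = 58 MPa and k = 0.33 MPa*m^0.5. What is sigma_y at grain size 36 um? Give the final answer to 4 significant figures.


sigma_y = sigma0 + k / sqrt(d)
d = 36 um = 3.6e-05 m
sigma_y = 58 + 0.33 / sqrt(3.6e-05)
sigma_y = 113 MPa


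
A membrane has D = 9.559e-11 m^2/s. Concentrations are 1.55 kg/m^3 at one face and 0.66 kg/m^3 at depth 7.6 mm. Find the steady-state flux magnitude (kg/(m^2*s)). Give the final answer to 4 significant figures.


J = -D * (dC/dx) = D * (C1 - C2) / dx
J = 9.559e-11 * (1.55 - 0.66) / 7.6e-03
J = 1.119e-08 kg/(m^2*s)


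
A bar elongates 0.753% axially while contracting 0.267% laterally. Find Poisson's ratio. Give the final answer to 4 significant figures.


nu = -epsilon_lat / epsilon_axial
Lateral strain is contraction (negative), so using magnitudes:
nu = 0.267 / 0.753
nu = 0.3546


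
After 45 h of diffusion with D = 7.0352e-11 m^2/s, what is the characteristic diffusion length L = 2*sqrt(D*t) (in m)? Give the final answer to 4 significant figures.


t = 45 hr = 162000 s
Diffusion length = 2*sqrt(D*t)
= 2*sqrt(7.0352e-11 * 162000)
= 6.752e-03 m


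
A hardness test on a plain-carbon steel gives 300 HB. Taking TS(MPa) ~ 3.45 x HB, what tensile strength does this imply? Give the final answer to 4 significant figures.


TS (MPa) = 3.45 * HB
TS = 3.45 * 300
TS = 1035 MPa


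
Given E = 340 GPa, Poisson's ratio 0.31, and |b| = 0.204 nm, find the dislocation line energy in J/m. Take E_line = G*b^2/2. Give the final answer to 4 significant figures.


Step 1: G = E / (2*(1+nu))
G = 340 / (2*(1+0.31)) = 129.771 GPa = 1.29771e+11 Pa
Step 2: E_line = G*b^2/2
b = 0.204 nm = 2.04e-10 m
E_line = 0.5 * 1.29771e+11 * (2.04e-10)^2 = 2.7e-09 J/m


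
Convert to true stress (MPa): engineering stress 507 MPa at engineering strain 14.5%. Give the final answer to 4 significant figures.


sigma_true = sigma_eng * (1 + epsilon_eng)
sigma_true = 507 * (1 + 0.145)
sigma_true = 580.5 MPa


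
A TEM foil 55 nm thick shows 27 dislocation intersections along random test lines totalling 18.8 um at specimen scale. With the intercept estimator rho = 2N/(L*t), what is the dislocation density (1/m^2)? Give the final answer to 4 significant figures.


rho = 2N / (L * t)
L = 18.8 um = 1.88e-05 m, t = 55 nm = 5.5e-08 m
rho = 2 * 27 / (1.88e-05 * 5.5e-08)
rho = 5.222e+13 1/m^2


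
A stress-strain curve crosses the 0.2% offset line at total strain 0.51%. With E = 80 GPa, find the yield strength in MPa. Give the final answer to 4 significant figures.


Offset strain = 0.002
Elastic strain at yield = total_strain - offset = 5.1e-03 - 0.002 = 3.1e-03
sigma_y = E * elastic_strain = 80000 * 3.1e-03
sigma_y = 248 MPa


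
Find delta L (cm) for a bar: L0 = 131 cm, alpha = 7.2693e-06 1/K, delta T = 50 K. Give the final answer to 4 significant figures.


dL = L0 * alpha * dT
dL = 131 * 7.2693e-06 * 50
dL = 0.04761 cm


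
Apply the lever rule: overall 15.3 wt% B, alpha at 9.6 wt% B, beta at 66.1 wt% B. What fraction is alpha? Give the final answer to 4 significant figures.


f_alpha = (C_beta - C0) / (C_beta - C_alpha)
f_alpha = (66.1 - 15.3) / (66.1 - 9.6)
f_alpha = 0.8991


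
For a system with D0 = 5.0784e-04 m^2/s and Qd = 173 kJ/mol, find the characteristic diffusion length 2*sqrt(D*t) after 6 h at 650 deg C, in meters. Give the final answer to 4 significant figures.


Step 1: D = D0 * exp(-Qd/(R*T))
T = 923.15 K
D = 5.0784e-04 * exp(-173e3 / (8.314 * 923.15)) = 8.25099e-14 m^2/s
Step 2: L = 2*sqrt(D*t)
t = 6 h = 21600 s
L = 2*sqrt(8.25099e-14 * 21600) = 8.443e-05 m


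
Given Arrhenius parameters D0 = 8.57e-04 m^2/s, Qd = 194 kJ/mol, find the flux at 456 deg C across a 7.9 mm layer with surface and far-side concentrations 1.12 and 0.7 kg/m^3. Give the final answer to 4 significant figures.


Step 1: D = D0 * exp(-Qd/(R*T))
T = 456 + 273.15 = 729.15 K
D = 8.57e-04 * exp(-194e3 / (8.314 * 729.15)) = 1.08333e-17 m^2/s
Step 2: J = D * (C1 - C2) / dx
J = 1.08333e-17 * (1.12 - 0.7) / 7.9e-03
J = 5.759e-16 kg/(m^2*s)


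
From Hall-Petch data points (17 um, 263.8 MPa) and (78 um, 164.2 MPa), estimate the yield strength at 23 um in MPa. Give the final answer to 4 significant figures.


sigma_y = sigma0 + k / sqrt(d)
1/sqrt(d1) = 1/sqrt(1.7e-05) = 242.536;  1/sqrt(d2) = 113.228
k = (sigma1 - sigma2) / (1/sqrt(d1) - 1/sqrt(d2)) = (263.8 - 164.2) / (242.536 - 113.228) = 0.770254 MPa*m^0.5
sigma0 = sigma1 - k/sqrt(d1) = 263.8 - 0.770254*242.536 = 76.9859 MPa
sigma_y(d3) = 76.9859 + 0.770254 / sqrt(2.3e-05) = 237.6 MPa


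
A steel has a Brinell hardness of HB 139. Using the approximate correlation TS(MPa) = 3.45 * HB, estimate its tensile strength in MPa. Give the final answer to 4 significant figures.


TS (MPa) = 3.45 * HB
TS = 3.45 * 139
TS = 479.6 MPa


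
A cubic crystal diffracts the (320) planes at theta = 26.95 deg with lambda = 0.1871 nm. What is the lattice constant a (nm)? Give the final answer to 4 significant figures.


d = lambda / (2*sin(theta))
d = 0.1871 / (2*sin(26.95 deg))
d = 0.206415 nm
a = d * sqrt(h^2+k^2+l^2) = 0.206415 * sqrt(13)
a = 0.7442 nm


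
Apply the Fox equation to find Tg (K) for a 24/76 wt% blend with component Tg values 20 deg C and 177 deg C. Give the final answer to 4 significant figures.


1/Tg = w1/Tg1 + w2/Tg2 (in Kelvin)
Tg1 = 293.15 K, Tg2 = 450.15 K
1/Tg = 0.24/293.15 + 0.76/450.15
Tg = 398.9 K


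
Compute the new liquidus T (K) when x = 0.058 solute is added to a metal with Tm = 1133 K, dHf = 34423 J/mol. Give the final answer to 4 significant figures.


dT = R*Tm^2*x / dHf
dT = 8.314 * 1133^2 * 0.058 / 34423
dT = 17.9825 K
T_new = 1133 - 17.9825 = 1115 K


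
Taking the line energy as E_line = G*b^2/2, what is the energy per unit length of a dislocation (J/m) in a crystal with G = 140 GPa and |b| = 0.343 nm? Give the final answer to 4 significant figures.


E = G*b^2/2
b = 0.343 nm = 3.43e-10 m
G = 140 GPa = 1.4e+11 Pa
E = 0.5 * 1.4e+11 * (3.43e-10)^2
E = 8.235e-09 J/m


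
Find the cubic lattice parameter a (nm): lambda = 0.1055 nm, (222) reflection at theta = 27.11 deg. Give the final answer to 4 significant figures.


d = lambda / (2*sin(theta))
d = 0.1055 / (2*sin(27.11 deg))
d = 0.115756 nm
a = d * sqrt(h^2+k^2+l^2) = 0.115756 * sqrt(12)
a = 0.401 nm


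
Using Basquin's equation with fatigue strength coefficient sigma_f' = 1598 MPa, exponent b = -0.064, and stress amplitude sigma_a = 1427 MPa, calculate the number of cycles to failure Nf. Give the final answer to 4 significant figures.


sigma_a = sigma_f' * (2*Nf)^b
2*Nf = (sigma_a / sigma_f')^(1/b)
2*Nf = (1427 / 1598)^(1/-0.064)
2*Nf = 5.86155
Nf = 2.931 cycles


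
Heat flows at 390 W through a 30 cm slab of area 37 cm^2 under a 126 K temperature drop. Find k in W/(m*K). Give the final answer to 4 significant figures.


k = Q*L / (A*dT)
L = 0.3 m, A = 3.7e-03 m^2
k = 390 * 0.3 / (3.7e-03 * 126)
k = 251 W/(m*K)


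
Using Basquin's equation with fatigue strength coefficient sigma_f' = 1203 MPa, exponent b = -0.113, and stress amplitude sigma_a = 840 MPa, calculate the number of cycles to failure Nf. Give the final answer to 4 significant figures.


sigma_a = sigma_f' * (2*Nf)^b
2*Nf = (sigma_a / sigma_f')^(1/b)
2*Nf = (840 / 1203)^(1/-0.113)
2*Nf = 24.011
Nf = 12.01 cycles


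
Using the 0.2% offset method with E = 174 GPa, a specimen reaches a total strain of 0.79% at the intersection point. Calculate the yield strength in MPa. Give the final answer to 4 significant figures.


Offset strain = 0.002
Elastic strain at yield = total_strain - offset = 7.9e-03 - 0.002 = 5.9e-03
sigma_y = E * elastic_strain = 174000 * 5.9e-03
sigma_y = 1027 MPa


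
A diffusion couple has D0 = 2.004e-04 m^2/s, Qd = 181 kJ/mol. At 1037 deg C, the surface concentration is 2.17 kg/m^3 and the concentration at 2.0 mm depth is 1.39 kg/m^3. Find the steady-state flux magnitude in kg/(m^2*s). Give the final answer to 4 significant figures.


Step 1: D = D0 * exp(-Qd/(R*T))
T = 1037 + 273.15 = 1310.15 K
D = 2.004e-04 * exp(-181e3 / (8.314 * 1310.15)) = 1.21706e-11 m^2/s
Step 2: J = D * (C1 - C2) / dx
J = 1.21706e-11 * (2.17 - 1.39) / 2e-03
J = 4.747e-09 kg/(m^2*s)


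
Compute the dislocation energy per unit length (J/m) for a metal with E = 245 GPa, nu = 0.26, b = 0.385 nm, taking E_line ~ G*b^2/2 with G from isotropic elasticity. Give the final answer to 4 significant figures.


Step 1: G = E / (2*(1+nu))
G = 245 / (2*(1+0.26)) = 97.2222 GPa = 9.72222e+10 Pa
Step 2: E_line = G*b^2/2
b = 0.385 nm = 3.85e-10 m
E_line = 0.5 * 9.72222e+10 * (3.85e-10)^2 = 7.205e-09 J/m


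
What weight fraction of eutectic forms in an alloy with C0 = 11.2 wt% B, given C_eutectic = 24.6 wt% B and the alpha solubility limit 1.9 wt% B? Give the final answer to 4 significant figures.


f_primary = (C_e - C0) / (C_e - C_alpha_max)
f_primary = (24.6 - 11.2) / (24.6 - 1.9)
f_primary = 0.590308
f_eutectic = 1 - 0.590308 = 0.4097


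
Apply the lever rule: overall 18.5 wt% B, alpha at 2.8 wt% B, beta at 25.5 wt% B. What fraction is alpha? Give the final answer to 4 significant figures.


f_alpha = (C_beta - C0) / (C_beta - C_alpha)
f_alpha = (25.5 - 18.5) / (25.5 - 2.8)
f_alpha = 0.3084


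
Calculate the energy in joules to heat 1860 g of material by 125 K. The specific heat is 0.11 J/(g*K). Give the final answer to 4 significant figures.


Q = m * cp * dT
Q = 1860 * 0.11 * 125
Q = 25580 J


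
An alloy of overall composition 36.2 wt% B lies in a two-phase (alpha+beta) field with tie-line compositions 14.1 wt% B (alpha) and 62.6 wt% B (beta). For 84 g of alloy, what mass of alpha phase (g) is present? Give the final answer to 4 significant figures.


f_alpha = (C_beta - C0) / (C_beta - C_alpha)
f_alpha = (62.6 - 36.2) / (62.6 - 14.1) = 0.54433
m_alpha = f_alpha * m_total = 0.54433 * 84 = 45.72 g


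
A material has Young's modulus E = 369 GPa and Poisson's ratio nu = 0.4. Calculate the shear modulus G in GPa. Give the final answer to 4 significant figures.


G = E / (2*(1+nu))
G = 369 / (2*(1+0.4))
G = 131.8 GPa


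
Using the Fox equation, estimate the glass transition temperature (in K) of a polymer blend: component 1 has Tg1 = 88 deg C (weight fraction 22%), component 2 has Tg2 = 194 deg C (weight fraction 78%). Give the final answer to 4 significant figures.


1/Tg = w1/Tg1 + w2/Tg2 (in Kelvin)
Tg1 = 361.15 K, Tg2 = 467.15 K
1/Tg = 0.22/361.15 + 0.78/467.15
Tg = 438.8 K


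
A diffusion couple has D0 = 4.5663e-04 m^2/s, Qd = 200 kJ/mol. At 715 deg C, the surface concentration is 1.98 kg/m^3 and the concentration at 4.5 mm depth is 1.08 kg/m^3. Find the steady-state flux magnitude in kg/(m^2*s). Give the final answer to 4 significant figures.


Step 1: D = D0 * exp(-Qd/(R*T))
T = 715 + 273.15 = 988.15 K
D = 4.5663e-04 * exp(-200e3 / (8.314 * 988.15)) = 1.22173e-14 m^2/s
Step 2: J = D * (C1 - C2) / dx
J = 1.22173e-14 * (1.98 - 1.08) / 4.5e-03
J = 2.443e-12 kg/(m^2*s)


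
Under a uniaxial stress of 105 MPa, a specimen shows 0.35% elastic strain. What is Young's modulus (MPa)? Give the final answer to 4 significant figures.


E = sigma / epsilon
epsilon = 0.35% = 3.5e-03
E = 105 / 3.5e-03
E = 30000 MPa


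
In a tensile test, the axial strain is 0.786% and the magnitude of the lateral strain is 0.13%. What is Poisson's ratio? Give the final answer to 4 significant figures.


nu = -epsilon_lat / epsilon_axial
Lateral strain is contraction (negative), so using magnitudes:
nu = 0.13 / 0.786
nu = 0.1654


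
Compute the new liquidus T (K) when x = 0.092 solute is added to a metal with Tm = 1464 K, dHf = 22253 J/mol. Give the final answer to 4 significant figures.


dT = R*Tm^2*x / dHf
dT = 8.314 * 1464^2 * 0.092 / 22253
dT = 73.6701 K
T_new = 1464 - 73.6701 = 1390 K


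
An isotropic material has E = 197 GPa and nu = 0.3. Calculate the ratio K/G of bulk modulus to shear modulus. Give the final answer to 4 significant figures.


G = E / (2*(1+nu))
G = 197 / (2*(1+0.3)) = 75.7692 GPa
K = E / (3*(1-2*nu))
K = 197 / (3*(1-2*0.3)) = 164.167 GPa
K/G = 164.167 / 75.7692 = 2.167


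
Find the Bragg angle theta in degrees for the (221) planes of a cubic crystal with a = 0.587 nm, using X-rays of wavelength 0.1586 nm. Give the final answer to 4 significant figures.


d = a / sqrt(h^2+k^2+l^2)
d = 0.587 / sqrt(9) = 0.195667 nm
lambda = 2*d*sin(theta)  =>  sin(theta) = lambda / (2*d)
sin(theta) = 0.1586 / (2 * 0.195667) = 0.405281
theta = 23.91 deg


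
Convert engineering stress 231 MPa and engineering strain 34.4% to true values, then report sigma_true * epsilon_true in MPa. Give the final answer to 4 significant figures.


sigma_true = sigma_eng * (1 + epsilon_eng)
sigma_true = 231 * (1 + 0.344) = 310.464 MPa
epsilon_true = ln(1 + epsilon_eng)
epsilon_true = ln(1 + 0.344) = 0.29565
sigma_true * epsilon_true = 310.464 * 0.29565 = 91.79 MPa


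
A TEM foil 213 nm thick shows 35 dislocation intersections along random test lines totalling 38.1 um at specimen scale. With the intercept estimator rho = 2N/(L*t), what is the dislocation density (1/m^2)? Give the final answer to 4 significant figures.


rho = 2N / (L * t)
L = 38.1 um = 3.81e-05 m, t = 213 nm = 2.13e-07 m
rho = 2 * 35 / (3.81e-05 * 2.13e-07)
rho = 8.626e+12 1/m^2


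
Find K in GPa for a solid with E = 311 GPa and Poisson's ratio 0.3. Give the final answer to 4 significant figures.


K = E / (3*(1-2*nu))
K = 311 / (3*(1-2*0.3))
K = 259.2 GPa


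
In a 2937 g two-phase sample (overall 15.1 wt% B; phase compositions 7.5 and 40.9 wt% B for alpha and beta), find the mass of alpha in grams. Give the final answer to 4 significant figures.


f_alpha = (C_beta - C0) / (C_beta - C_alpha)
f_alpha = (40.9 - 15.1) / (40.9 - 7.5) = 0.772455
m_alpha = f_alpha * m_total = 0.772455 * 2937 = 2269 g


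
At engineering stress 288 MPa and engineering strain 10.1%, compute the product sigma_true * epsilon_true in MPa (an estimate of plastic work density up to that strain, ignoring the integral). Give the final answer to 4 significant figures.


sigma_true = sigma_eng * (1 + epsilon_eng)
sigma_true = 288 * (1 + 0.101) = 317.088 MPa
epsilon_true = ln(1 + epsilon_eng)
epsilon_true = ln(1 + 0.101) = 0.0962189
sigma_true * epsilon_true = 317.088 * 0.0962189 = 30.51 MPa


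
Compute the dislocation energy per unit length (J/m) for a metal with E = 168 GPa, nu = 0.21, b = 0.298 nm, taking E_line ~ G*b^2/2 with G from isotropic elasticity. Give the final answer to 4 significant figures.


Step 1: G = E / (2*(1+nu))
G = 168 / (2*(1+0.21)) = 69.4215 GPa = 6.94215e+10 Pa
Step 2: E_line = G*b^2/2
b = 0.298 nm = 2.98e-10 m
E_line = 0.5 * 6.94215e+10 * (2.98e-10)^2 = 3.082e-09 J/m


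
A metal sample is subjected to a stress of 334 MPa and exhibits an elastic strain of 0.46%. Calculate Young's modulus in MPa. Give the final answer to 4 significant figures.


E = sigma / epsilon
epsilon = 0.46% = 4.6e-03
E = 334 / 4.6e-03
E = 72610 MPa


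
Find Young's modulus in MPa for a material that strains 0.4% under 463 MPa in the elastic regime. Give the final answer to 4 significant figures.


E = sigma / epsilon
epsilon = 0.4% = 4e-03
E = 463 / 4e-03
E = 115800 MPa


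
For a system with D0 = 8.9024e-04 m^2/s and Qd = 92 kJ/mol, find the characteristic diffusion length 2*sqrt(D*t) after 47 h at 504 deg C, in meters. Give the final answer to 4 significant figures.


Step 1: D = D0 * exp(-Qd/(R*T))
T = 777.15 K
D = 8.9024e-04 * exp(-92e3 / (8.314 * 777.15)) = 5.83017e-10 m^2/s
Step 2: L = 2*sqrt(D*t)
t = 47 h = 169200 s
L = 2*sqrt(5.83017e-10 * 169200) = 0.01986 m


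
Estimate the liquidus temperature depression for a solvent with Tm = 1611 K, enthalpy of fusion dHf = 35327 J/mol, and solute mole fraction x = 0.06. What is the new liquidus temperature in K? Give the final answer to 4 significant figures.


dT = R*Tm^2*x / dHf
dT = 8.314 * 1611^2 * 0.06 / 35327
dT = 36.6476 K
T_new = 1611 - 36.6476 = 1574 K


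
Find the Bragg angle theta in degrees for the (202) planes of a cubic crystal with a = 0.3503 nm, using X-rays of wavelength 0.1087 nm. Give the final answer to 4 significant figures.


d = a / sqrt(h^2+k^2+l^2)
d = 0.3503 / sqrt(8) = 0.12385 nm
lambda = 2*d*sin(theta)  =>  sin(theta) = lambda / (2*d)
sin(theta) = 0.1087 / (2 * 0.12385) = 0.438838
theta = 26.03 deg


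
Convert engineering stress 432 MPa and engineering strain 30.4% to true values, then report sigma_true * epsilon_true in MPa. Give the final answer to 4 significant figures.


sigma_true = sigma_eng * (1 + epsilon_eng)
sigma_true = 432 * (1 + 0.304) = 563.328 MPa
epsilon_true = ln(1 + epsilon_eng)
epsilon_true = ln(1 + 0.304) = 0.265436
sigma_true * epsilon_true = 563.328 * 0.265436 = 149.5 MPa


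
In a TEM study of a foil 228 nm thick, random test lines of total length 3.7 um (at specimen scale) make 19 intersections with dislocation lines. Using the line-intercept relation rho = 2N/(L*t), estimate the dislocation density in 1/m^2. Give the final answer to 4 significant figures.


rho = 2N / (L * t)
L = 3.7 um = 3.7e-06 m, t = 228 nm = 2.28e-07 m
rho = 2 * 19 / (3.7e-06 * 2.28e-07)
rho = 4.505e+13 1/m^2


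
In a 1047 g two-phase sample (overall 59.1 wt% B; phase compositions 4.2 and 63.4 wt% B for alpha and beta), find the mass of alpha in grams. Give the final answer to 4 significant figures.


f_alpha = (C_beta - C0) / (C_beta - C_alpha)
f_alpha = (63.4 - 59.1) / (63.4 - 4.2) = 0.0726351
m_alpha = f_alpha * m_total = 0.0726351 * 1047 = 76.05 g


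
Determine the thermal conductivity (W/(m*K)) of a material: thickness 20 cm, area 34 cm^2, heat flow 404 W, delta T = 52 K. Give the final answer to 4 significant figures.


k = Q*L / (A*dT)
L = 0.2 m, A = 3.4e-03 m^2
k = 404 * 0.2 / (3.4e-03 * 52)
k = 457 W/(m*K)


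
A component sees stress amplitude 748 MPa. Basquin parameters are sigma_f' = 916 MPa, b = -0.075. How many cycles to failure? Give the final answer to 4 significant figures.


sigma_a = sigma_f' * (2*Nf)^b
2*Nf = (sigma_a / sigma_f')^(1/b)
2*Nf = (748 / 916)^(1/-0.075)
2*Nf = 14.9022
Nf = 7.451 cycles


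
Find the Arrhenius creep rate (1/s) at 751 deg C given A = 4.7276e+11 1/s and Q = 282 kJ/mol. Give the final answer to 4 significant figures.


rate = A * exp(-Q / (R*T))
T = 751 + 273.15 = 1024.15 K
rate = 4.7276e+11 * exp(-282e3 / (8.314 * 1024.15))
rate = 1.956e-03 1/s


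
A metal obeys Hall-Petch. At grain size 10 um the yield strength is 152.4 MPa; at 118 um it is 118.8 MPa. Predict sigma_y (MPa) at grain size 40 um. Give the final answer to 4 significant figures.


sigma_y = sigma0 + k / sqrt(d)
1/sqrt(d1) = 1/sqrt(1e-05) = 316.228;  1/sqrt(d2) = 92.0575
k = (sigma1 - sigma2) / (1/sqrt(d1) - 1/sqrt(d2)) = (152.4 - 118.8) / (316.228 - 92.0575) = 0.149886 MPa*m^0.5
sigma0 = sigma1 - k/sqrt(d1) = 152.4 - 0.149886*316.228 = 105.002 MPa
sigma_y(d3) = 105.002 + 0.149886 / sqrt(4e-05) = 128.7 MPa


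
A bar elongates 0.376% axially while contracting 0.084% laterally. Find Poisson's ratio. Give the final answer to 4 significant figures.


nu = -epsilon_lat / epsilon_axial
Lateral strain is contraction (negative), so using magnitudes:
nu = 0.084 / 0.376
nu = 0.2234


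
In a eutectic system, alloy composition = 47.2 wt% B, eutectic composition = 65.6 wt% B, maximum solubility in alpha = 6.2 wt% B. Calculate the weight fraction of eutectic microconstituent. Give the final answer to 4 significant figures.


f_primary = (C_e - C0) / (C_e - C_alpha_max)
f_primary = (65.6 - 47.2) / (65.6 - 6.2)
f_primary = 0.309764
f_eutectic = 1 - 0.309764 = 0.6902


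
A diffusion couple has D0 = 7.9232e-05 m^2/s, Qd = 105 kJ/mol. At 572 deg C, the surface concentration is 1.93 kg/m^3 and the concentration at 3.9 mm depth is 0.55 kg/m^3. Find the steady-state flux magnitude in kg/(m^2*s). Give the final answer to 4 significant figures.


Step 1: D = D0 * exp(-Qd/(R*T))
T = 572 + 273.15 = 845.15 K
D = 7.9232e-05 * exp(-105e3 / (8.314 * 845.15)) = 2.56521e-11 m^2/s
Step 2: J = D * (C1 - C2) / dx
J = 2.56521e-11 * (1.93 - 0.55) / 3.9e-03
J = 9.077e-09 kg/(m^2*s)


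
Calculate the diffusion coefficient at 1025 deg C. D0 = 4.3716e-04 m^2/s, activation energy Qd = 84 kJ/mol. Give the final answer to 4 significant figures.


D = D0 * exp(-Qd / (R*T))
T = 1298.15 K
D = 4.3716e-04 * exp(-84e3 / (8.314 * 1298.15))
D = 1.822e-07 m^2/s


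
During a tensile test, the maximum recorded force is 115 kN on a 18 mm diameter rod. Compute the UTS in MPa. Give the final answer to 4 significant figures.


A0 = pi*(d/2)^2 = pi*(18/2)^2 = 254.469 mm^2
UTS = F_max / A0 = 115*1000 / 254.469
UTS = 451.9 MPa


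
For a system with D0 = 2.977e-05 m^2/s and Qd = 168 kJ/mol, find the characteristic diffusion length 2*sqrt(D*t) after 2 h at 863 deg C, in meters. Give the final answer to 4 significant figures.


Step 1: D = D0 * exp(-Qd/(R*T))
T = 1136.15 K
D = 2.977e-05 * exp(-168e3 / (8.314 * 1136.15)) = 5.61925e-13 m^2/s
Step 2: L = 2*sqrt(D*t)
t = 2 h = 7200 s
L = 2*sqrt(5.61925e-13 * 7200) = 1.272e-04 m


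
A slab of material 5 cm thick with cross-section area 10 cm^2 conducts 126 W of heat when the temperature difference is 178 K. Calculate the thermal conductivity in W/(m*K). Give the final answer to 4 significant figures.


k = Q*L / (A*dT)
L = 0.05 m, A = 1e-03 m^2
k = 126 * 0.05 / (1e-03 * 178)
k = 35.39 W/(m*K)


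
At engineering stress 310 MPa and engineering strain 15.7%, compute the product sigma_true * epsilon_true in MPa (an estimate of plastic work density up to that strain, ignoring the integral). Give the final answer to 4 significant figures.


sigma_true = sigma_eng * (1 + epsilon_eng)
sigma_true = 310 * (1 + 0.157) = 358.67 MPa
epsilon_true = ln(1 + epsilon_eng)
epsilon_true = ln(1 + 0.157) = 0.14583
sigma_true * epsilon_true = 358.67 * 0.14583 = 52.31 MPa


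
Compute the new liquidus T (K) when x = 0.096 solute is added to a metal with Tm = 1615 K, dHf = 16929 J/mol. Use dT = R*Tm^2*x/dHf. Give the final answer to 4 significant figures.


dT = R*Tm^2*x / dHf
dT = 8.314 * 1615^2 * 0.096 / 16929
dT = 122.969 K
T_new = 1615 - 122.969 = 1492 K


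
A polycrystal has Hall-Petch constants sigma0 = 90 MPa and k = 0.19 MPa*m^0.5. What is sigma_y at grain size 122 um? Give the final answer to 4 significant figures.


sigma_y = sigma0 + k / sqrt(d)
d = 122 um = 1.22e-04 m
sigma_y = 90 + 0.19 / sqrt(1.22e-04)
sigma_y = 107.2 MPa


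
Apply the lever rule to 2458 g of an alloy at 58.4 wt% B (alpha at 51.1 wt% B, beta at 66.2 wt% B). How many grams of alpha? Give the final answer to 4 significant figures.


f_alpha = (C_beta - C0) / (C_beta - C_alpha)
f_alpha = (66.2 - 58.4) / (66.2 - 51.1) = 0.516556
m_alpha = f_alpha * m_total = 0.516556 * 2458 = 1270 g


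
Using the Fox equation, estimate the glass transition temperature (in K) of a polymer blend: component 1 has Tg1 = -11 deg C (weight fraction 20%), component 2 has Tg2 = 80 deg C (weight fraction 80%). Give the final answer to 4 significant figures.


1/Tg = w1/Tg1 + w2/Tg2 (in Kelvin)
Tg1 = 262.15 K, Tg2 = 353.15 K
1/Tg = 0.2/262.15 + 0.8/353.15
Tg = 330.2 K


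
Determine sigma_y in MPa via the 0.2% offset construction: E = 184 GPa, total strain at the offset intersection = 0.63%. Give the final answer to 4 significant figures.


Offset strain = 0.002
Elastic strain at yield = total_strain - offset = 6.3e-03 - 0.002 = 4.3e-03
sigma_y = E * elastic_strain = 184000 * 4.3e-03
sigma_y = 791.2 MPa


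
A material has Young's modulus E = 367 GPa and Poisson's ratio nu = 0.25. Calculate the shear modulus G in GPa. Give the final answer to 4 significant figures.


G = E / (2*(1+nu))
G = 367 / (2*(1+0.25))
G = 146.8 GPa


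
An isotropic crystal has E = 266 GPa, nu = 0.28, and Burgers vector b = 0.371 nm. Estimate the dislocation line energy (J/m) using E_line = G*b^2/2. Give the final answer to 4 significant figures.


Step 1: G = E / (2*(1+nu))
G = 266 / (2*(1+0.28)) = 103.906 GPa = 1.03906e+11 Pa
Step 2: E_line = G*b^2/2
b = 0.371 nm = 3.71e-10 m
E_line = 0.5 * 1.03906e+11 * (3.71e-10)^2 = 7.151e-09 J/m


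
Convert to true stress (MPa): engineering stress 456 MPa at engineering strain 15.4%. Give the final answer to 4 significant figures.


sigma_true = sigma_eng * (1 + epsilon_eng)
sigma_true = 456 * (1 + 0.154)
sigma_true = 526.2 MPa


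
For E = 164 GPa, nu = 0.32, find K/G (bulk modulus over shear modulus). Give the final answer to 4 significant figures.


G = E / (2*(1+nu))
G = 164 / (2*(1+0.32)) = 62.1212 GPa
K = E / (3*(1-2*nu))
K = 164 / (3*(1-2*0.32)) = 151.852 GPa
K/G = 151.852 / 62.1212 = 2.444


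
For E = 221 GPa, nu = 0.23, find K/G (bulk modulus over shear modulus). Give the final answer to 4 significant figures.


G = E / (2*(1+nu))
G = 221 / (2*(1+0.23)) = 89.8374 GPa
K = E / (3*(1-2*nu))
K = 221 / (3*(1-2*0.23)) = 136.42 GPa
K/G = 136.42 / 89.8374 = 1.519


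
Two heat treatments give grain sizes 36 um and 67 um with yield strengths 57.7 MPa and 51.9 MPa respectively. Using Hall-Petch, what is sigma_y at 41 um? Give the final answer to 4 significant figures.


sigma_y = sigma0 + k / sqrt(d)
1/sqrt(d1) = 1/sqrt(3.6e-05) = 166.667;  1/sqrt(d2) = 122.169
k = (sigma1 - sigma2) / (1/sqrt(d1) - 1/sqrt(d2)) = (57.7 - 51.9) / (166.667 - 122.169) = 0.130345 MPa*m^0.5
sigma0 = sigma1 - k/sqrt(d1) = 57.7 - 0.130345*166.667 = 35.9758 MPa
sigma_y(d3) = 35.9758 + 0.130345 / sqrt(4.1e-05) = 56.33 MPa


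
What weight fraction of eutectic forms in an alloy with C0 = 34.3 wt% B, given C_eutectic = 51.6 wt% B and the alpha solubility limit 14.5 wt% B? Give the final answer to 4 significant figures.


f_primary = (C_e - C0) / (C_e - C_alpha_max)
f_primary = (51.6 - 34.3) / (51.6 - 14.5)
f_primary = 0.466307
f_eutectic = 1 - 0.466307 = 0.5337


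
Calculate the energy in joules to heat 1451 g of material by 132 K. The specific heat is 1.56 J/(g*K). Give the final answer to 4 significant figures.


Q = m * cp * dT
Q = 1451 * 1.56 * 132
Q = 298800 J


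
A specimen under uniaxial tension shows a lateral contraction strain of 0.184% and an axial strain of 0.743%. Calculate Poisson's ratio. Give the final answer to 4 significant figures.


nu = -epsilon_lat / epsilon_axial
Lateral strain is contraction (negative), so using magnitudes:
nu = 0.184 / 0.743
nu = 0.2476


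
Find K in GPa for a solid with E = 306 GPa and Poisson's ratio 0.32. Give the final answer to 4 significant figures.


K = E / (3*(1-2*nu))
K = 306 / (3*(1-2*0.32))
K = 283.3 GPa


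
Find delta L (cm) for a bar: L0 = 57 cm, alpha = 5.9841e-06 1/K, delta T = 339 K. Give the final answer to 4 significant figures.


dL = L0 * alpha * dT
dL = 57 * 5.9841e-06 * 339
dL = 0.1156 cm


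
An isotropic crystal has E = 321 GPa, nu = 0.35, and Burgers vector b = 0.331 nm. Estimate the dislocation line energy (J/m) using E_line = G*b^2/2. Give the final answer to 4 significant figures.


Step 1: G = E / (2*(1+nu))
G = 321 / (2*(1+0.35)) = 118.889 GPa = 1.18889e+11 Pa
Step 2: E_line = G*b^2/2
b = 0.331 nm = 3.31e-10 m
E_line = 0.5 * 1.18889e+11 * (3.31e-10)^2 = 6.513e-09 J/m


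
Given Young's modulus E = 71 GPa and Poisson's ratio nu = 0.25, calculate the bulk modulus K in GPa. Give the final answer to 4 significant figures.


K = E / (3*(1-2*nu))
K = 71 / (3*(1-2*0.25))
K = 47.33 GPa


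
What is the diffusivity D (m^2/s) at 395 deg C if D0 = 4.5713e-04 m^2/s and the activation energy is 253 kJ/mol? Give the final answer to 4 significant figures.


D = D0 * exp(-Qd / (R*T))
T = 668.15 K
D = 4.5713e-04 * exp(-253e3 / (8.314 * 668.15))
D = 7.591e-24 m^2/s


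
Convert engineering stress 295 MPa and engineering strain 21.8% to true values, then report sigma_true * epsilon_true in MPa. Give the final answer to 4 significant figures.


sigma_true = sigma_eng * (1 + epsilon_eng)
sigma_true = 295 * (1 + 0.218) = 359.31 MPa
epsilon_true = ln(1 + epsilon_eng)
epsilon_true = ln(1 + 0.218) = 0.19721
sigma_true * epsilon_true = 359.31 * 0.19721 = 70.86 MPa


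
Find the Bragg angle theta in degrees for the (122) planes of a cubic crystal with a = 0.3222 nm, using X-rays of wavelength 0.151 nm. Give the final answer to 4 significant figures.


d = a / sqrt(h^2+k^2+l^2)
d = 0.3222 / sqrt(9) = 0.1074 nm
lambda = 2*d*sin(theta)  =>  sin(theta) = lambda / (2*d)
sin(theta) = 0.151 / (2 * 0.1074) = 0.70298
theta = 44.67 deg


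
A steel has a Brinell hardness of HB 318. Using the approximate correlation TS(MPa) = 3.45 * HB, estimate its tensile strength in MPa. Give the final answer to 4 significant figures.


TS (MPa) = 3.45 * HB
TS = 3.45 * 318
TS = 1097 MPa


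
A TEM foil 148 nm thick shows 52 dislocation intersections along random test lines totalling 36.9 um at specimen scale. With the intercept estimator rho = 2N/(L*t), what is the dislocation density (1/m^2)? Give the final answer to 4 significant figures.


rho = 2N / (L * t)
L = 36.9 um = 3.69e-05 m, t = 148 nm = 1.48e-07 m
rho = 2 * 52 / (3.69e-05 * 1.48e-07)
rho = 1.904e+13 1/m^2


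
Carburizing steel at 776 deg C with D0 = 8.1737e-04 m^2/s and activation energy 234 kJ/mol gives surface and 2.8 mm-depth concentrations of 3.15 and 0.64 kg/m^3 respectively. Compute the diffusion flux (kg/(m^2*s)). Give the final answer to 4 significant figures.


Step 1: D = D0 * exp(-Qd/(R*T))
T = 776 + 273.15 = 1049.15 K
D = 8.1737e-04 * exp(-234e3 / (8.314 * 1049.15)) = 1.82686e-15 m^2/s
Step 2: J = D * (C1 - C2) / dx
J = 1.82686e-15 * (3.15 - 0.64) / 2.8e-03
J = 1.638e-12 kg/(m^2*s)
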